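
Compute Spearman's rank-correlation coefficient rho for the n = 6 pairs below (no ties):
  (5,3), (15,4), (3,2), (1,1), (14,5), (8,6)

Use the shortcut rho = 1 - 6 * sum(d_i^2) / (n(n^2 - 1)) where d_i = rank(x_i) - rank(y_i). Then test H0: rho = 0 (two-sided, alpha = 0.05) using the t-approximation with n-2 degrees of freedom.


Step 1: Rank x and y separately (midranks; no ties here).
rank(x): 5->3, 15->6, 3->2, 1->1, 14->5, 8->4
rank(y): 3->3, 4->4, 2->2, 1->1, 5->5, 6->6
Step 2: d_i = R_x(i) - R_y(i); compute d_i^2.
  (3-3)^2=0, (6-4)^2=4, (2-2)^2=0, (1-1)^2=0, (5-5)^2=0, (4-6)^2=4
sum(d^2) = 8.
Step 3: rho = 1 - 6*8 / (6*(6^2 - 1)) = 1 - 48/210 = 0.771429.
Step 4: Under H0, t = rho * sqrt((n-2)/(1-rho^2)) = 2.4247 ~ t(4).
Step 5: Two-sided p-value from the t-distribution with 4 df = 0.072397.
Step 6: alpha = 0.05. fail to reject H0.

rho = 0.7714, p = 0.072397, fail to reject H0 at alpha = 0.05.


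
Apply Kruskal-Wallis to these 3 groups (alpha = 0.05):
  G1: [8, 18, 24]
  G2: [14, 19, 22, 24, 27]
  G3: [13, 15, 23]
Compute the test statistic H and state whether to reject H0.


Step 1: Combine all N = 11 observations and assign midranks.
sorted (value, group, rank): (8,G1,1), (13,G3,2), (14,G2,3), (15,G3,4), (18,G1,5), (19,G2,6), (22,G2,7), (23,G3,8), (24,G1,9.5), (24,G2,9.5), (27,G2,11)
Step 2: Sum ranks within each group.
R_1 = 15.5 (n_1 = 3)
R_2 = 36.5 (n_2 = 5)
R_3 = 14 (n_3 = 3)
Step 3: H = 12/(N(N+1)) * sum(R_i^2/n_i) - 3(N+1)
     = 12/(11*12) * (15.5^2/3 + 36.5^2/5 + 14^2/3) - 3*12
     = 0.090909 * 411.867 - 36
     = 1.442424.
Step 4: Ties present; correction factor C = 1 - 6/(11^3 - 11) = 0.995455. Corrected H = 1.442424 / 0.995455 = 1.449011.
Step 5: Under H0, H ~ chi^2(2); p-value = 0.484564.
Step 6: alpha = 0.05. fail to reject H0.

H = 1.4490, df = 2, p = 0.484564, fail to reject H0.


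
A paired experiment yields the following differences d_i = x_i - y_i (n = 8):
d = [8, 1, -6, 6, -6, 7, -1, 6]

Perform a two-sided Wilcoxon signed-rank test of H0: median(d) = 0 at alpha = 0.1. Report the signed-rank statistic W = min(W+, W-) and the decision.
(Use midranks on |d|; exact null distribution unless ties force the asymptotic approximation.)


Step 1: Drop any zero differences (none here) and take |d_i|.
|d| = [8, 1, 6, 6, 6, 7, 1, 6]
Step 2: Midrank |d_i| (ties get averaged ranks).
ranks: |8|->8, |1|->1.5, |6|->4.5, |6|->4.5, |6|->4.5, |7|->7, |1|->1.5, |6|->4.5
Step 3: Attach original signs; sum ranks with positive sign and with negative sign.
W+ = 8 + 1.5 + 4.5 + 7 + 4.5 = 25.5
W- = 4.5 + 4.5 + 1.5 = 10.5
(Check: W+ + W- = 36 should equal n(n+1)/2 = 36.)
Step 4: Test statistic W = min(W+, W-) = 10.5.
Step 5: Ties in |d|, so use the tie-corrected normal approximation.
        E[W] = n(n+1)/4 = 8*9/4 = 18.
        Tie groups: |d|=1 (t=2), |d|=6 (t=4); sum(t^3 - t) = 66.
        Var[W] = n(n+1)(2n+1)/24 - sum(t^3-t)/48 = 1224/24 - 66/48 = 49.625.
        z = (W - E[W]) / sqrt(Var[W]) = (10.5 - 18) / 7.0445 = -1.0647.
        Two-sided p = 2*Phi(z) = 0.287030.
Step 6: alpha = 0.1. fail to reject H0.

W+ = 25.5, W- = 10.5, W = min = 10.5, p = 0.287030, fail to reject H0.


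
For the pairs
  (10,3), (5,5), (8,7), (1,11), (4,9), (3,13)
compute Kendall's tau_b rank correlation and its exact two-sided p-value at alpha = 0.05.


Step 1: Enumerate the 15 unordered pairs (i,j) with i<j and classify each by sign(x_j-x_i) * sign(y_j-y_i).
  (1,2):dx=-5,dy=+2->D; (1,3):dx=-2,dy=+4->D; (1,4):dx=-9,dy=+8->D; (1,5):dx=-6,dy=+6->D
  (1,6):dx=-7,dy=+10->D; (2,3):dx=+3,dy=+2->C; (2,4):dx=-4,dy=+6->D; (2,5):dx=-1,dy=+4->D
  (2,6):dx=-2,dy=+8->D; (3,4):dx=-7,dy=+4->D; (3,5):dx=-4,dy=+2->D; (3,6):dx=-5,dy=+6->D
  (4,5):dx=+3,dy=-2->D; (4,6):dx=+2,dy=+2->C; (5,6):dx=-1,dy=+4->D
Step 2: C = 2, D = 13, total pairs = 15.
Step 3: tau = (C - D)/(n(n-1)/2) = (2 - 13)/15 = -0.733333.
Step 4: Exact two-sided p-value (enumerate n! = 720 permutations of y under H0): p = 0.055556.
Step 5: alpha = 0.05. fail to reject H0.

tau_b = -0.7333 (C=2, D=13), p = 0.055556, fail to reject H0.


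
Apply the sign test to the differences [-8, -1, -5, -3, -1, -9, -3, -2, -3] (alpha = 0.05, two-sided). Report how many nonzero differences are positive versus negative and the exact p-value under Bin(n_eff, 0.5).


Step 1: Discard zero differences. Original n = 9; n_eff = number of nonzero differences = 9.
Nonzero differences (with sign): -8, -1, -5, -3, -1, -9, -3, -2, -3
Step 2: Count signs: positive = 0, negative = 9.
Step 3: Under H0: P(positive) = 0.5, so the number of positives S ~ Bin(9, 0.5).
Step 4: Two-sided exact p-value = sum of Bin(9,0.5) probabilities at or below the observed probability = 0.003906.
Step 5: alpha = 0.05. reject H0.

n_eff = 9, pos = 0, neg = 9, p = 0.003906, reject H0.


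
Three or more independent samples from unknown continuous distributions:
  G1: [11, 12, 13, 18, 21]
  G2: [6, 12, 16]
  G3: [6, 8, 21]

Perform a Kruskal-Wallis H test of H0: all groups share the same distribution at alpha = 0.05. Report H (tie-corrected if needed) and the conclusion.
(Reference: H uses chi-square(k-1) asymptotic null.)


Step 1: Combine all N = 11 observations and assign midranks.
sorted (value, group, rank): (6,G2,1.5), (6,G3,1.5), (8,G3,3), (11,G1,4), (12,G1,5.5), (12,G2,5.5), (13,G1,7), (16,G2,8), (18,G1,9), (21,G1,10.5), (21,G3,10.5)
Step 2: Sum ranks within each group.
R_1 = 36 (n_1 = 5)
R_2 = 15 (n_2 = 3)
R_3 = 15 (n_3 = 3)
Step 3: H = 12/(N(N+1)) * sum(R_i^2/n_i) - 3(N+1)
     = 12/(11*12) * (36^2/5 + 15^2/3 + 15^2/3) - 3*12
     = 0.090909 * 409.2 - 36
     = 1.200000.
Step 4: Ties present; correction factor C = 1 - 18/(11^3 - 11) = 0.986364. Corrected H = 1.200000 / 0.986364 = 1.216590.
Step 5: Under H0, H ~ chi^2(2); p-value = 0.544278.
Step 6: alpha = 0.05. fail to reject H0.

H = 1.2166, df = 2, p = 0.544278, fail to reject H0.


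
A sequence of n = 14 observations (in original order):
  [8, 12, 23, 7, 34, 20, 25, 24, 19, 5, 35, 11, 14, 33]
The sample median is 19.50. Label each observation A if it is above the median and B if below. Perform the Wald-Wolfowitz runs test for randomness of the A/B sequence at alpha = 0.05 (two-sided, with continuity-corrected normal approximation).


Step 1: Compute median = 19.50; label A = above, B = below.
Labels in order: BBABAAAABBABBA  (n_A = 7, n_B = 7)
Step 2: Count runs R = 8.
Step 3: Under H0 (random ordering), E[R] = 2*n_A*n_B/(n_A+n_B) + 1 = 2*7*7/14 + 1 = 8.0000.
        Var[R] = 2*n_A*n_B*(2*n_A*n_B - n_A - n_B) / ((n_A+n_B)^2 * (n_A+n_B-1)) = 8232/2548 = 3.2308.
        SD[R] = 1.7974.
Step 4: R = E[R], so z = 0 with no continuity correction.
Step 5: Two-sided p-value via normal approximation = 2*(1 - Phi(|z|)) = 1.000000.
Step 6: alpha = 0.05. fail to reject H0.

R = 8, z = 0.0000, p = 1.000000, fail to reject H0.


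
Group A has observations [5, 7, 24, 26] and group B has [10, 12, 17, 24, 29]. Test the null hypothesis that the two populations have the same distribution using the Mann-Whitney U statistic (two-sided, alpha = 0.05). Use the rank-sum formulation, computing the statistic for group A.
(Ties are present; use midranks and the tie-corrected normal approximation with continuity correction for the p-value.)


Step 1: Combine and sort all 9 observations; assign midranks.
sorted (value, group): (5,X), (7,X), (10,Y), (12,Y), (17,Y), (24,X), (24,Y), (26,X), (29,Y)
ranks: 5->1, 7->2, 10->3, 12->4, 17->5, 24->6.5, 24->6.5, 26->8, 29->9
Step 2: Rank sum for X: R1 = 1 + 2 + 6.5 + 8 = 17.5.
Step 3: U_X = R1 - n1(n1+1)/2 = 17.5 - 4*5/2 = 17.5 - 10 = 7.5.
       U_Y = n1*n2 - U_X = 20 - 7.5 = 12.5.
Step 4: Ties are present, so use the tie-corrected normal approximation (with continuity correction) for the p-value.
Step 5: p-value = 0.622753; compare to alpha = 0.05. fail to reject H0.

U_X = 7.5, p = 0.622753, fail to reject H0 at alpha = 0.05.


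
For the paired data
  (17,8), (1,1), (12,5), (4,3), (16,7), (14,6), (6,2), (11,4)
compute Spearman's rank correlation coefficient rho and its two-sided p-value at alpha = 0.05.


Step 1: Rank x and y separately (midranks; no ties here).
rank(x): 17->8, 1->1, 12->5, 4->2, 16->7, 14->6, 6->3, 11->4
rank(y): 8->8, 1->1, 5->5, 3->3, 7->7, 6->6, 2->2, 4->4
Step 2: d_i = R_x(i) - R_y(i); compute d_i^2.
  (8-8)^2=0, (1-1)^2=0, (5-5)^2=0, (2-3)^2=1, (7-7)^2=0, (6-6)^2=0, (3-2)^2=1, (4-4)^2=0
sum(d^2) = 2.
Step 3: rho = 1 - 6*2 / (8*(8^2 - 1)) = 1 - 12/504 = 0.976190.
Step 4: Under H0, t = rho * sqrt((n-2)/(1-rho^2)) = 11.0235 ~ t(6).
Step 5: Two-sided p-value from the t-distribution with 6 df = 0.000033.
Step 6: alpha = 0.05. reject H0.

rho = 0.9762, p = 0.000033, reject H0 at alpha = 0.05.


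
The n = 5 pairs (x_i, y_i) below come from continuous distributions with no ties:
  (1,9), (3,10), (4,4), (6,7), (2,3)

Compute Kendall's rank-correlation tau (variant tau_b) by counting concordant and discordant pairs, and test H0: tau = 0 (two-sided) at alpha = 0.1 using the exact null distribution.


Step 1: Enumerate the 10 unordered pairs (i,j) with i<j and classify each by sign(x_j-x_i) * sign(y_j-y_i).
  (1,2):dx=+2,dy=+1->C; (1,3):dx=+3,dy=-5->D; (1,4):dx=+5,dy=-2->D; (1,5):dx=+1,dy=-6->D
  (2,3):dx=+1,dy=-6->D; (2,4):dx=+3,dy=-3->D; (2,5):dx=-1,dy=-7->C; (3,4):dx=+2,dy=+3->C
  (3,5):dx=-2,dy=-1->C; (4,5):dx=-4,dy=-4->C
Step 2: C = 5, D = 5, total pairs = 10.
Step 3: tau = (C - D)/(n(n-1)/2) = (5 - 5)/10 = 0.000000.
Step 4: Exact two-sided p-value (enumerate n! = 120 permutations of y under H0): p = 1.000000.
Step 5: alpha = 0.1. fail to reject H0.

tau_b = 0.0000 (C=5, D=5), p = 1.000000, fail to reject H0.


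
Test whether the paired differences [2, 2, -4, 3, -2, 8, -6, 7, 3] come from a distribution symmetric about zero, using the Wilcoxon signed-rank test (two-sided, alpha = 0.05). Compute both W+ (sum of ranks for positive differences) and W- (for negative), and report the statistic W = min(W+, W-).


Step 1: Drop any zero differences (none here) and take |d_i|.
|d| = [2, 2, 4, 3, 2, 8, 6, 7, 3]
Step 2: Midrank |d_i| (ties get averaged ranks).
ranks: |2|->2, |2|->2, |4|->6, |3|->4.5, |2|->2, |8|->9, |6|->7, |7|->8, |3|->4.5
Step 3: Attach original signs; sum ranks with positive sign and with negative sign.
W+ = 2 + 2 + 4.5 + 9 + 8 + 4.5 = 30
W- = 6 + 2 + 7 = 15
(Check: W+ + W- = 45 should equal n(n+1)/2 = 45.)
Step 4: Test statistic W = min(W+, W-) = 15.
Step 5: Ties in |d|, so use the tie-corrected normal approximation.
        E[W] = n(n+1)/4 = 9*10/4 = 22.5.
        Tie groups: |d|=2 (t=3), |d|=3 (t=2); sum(t^3 - t) = 30.
        Var[W] = n(n+1)(2n+1)/24 - sum(t^3-t)/48 = 1710/24 - 30/48 = 70.625.
        z = (W - E[W]) / sqrt(Var[W]) = (15 - 22.5) / 8.4039 = -0.8924.
        Two-sided p = 2*Phi(z) = 0.372154.
Step 6: alpha = 0.05. fail to reject H0.

W+ = 30, W- = 15, W = min = 15, p = 0.372154, fail to reject H0.


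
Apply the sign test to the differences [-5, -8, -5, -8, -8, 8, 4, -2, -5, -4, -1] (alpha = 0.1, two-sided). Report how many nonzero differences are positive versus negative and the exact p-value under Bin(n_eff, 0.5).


Step 1: Discard zero differences. Original n = 11; n_eff = number of nonzero differences = 11.
Nonzero differences (with sign): -5, -8, -5, -8, -8, +8, +4, -2, -5, -4, -1
Step 2: Count signs: positive = 2, negative = 9.
Step 3: Under H0: P(positive) = 0.5, so the number of positives S ~ Bin(11, 0.5).
Step 4: Two-sided exact p-value = sum of Bin(11,0.5) probabilities at or below the observed probability = 0.065430.
Step 5: alpha = 0.1. reject H0.

n_eff = 11, pos = 2, neg = 9, p = 0.065430, reject H0.


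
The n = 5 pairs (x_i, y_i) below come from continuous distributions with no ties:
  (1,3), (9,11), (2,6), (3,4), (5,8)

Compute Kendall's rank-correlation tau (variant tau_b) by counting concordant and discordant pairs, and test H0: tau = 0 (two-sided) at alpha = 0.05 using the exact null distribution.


Step 1: Enumerate the 10 unordered pairs (i,j) with i<j and classify each by sign(x_j-x_i) * sign(y_j-y_i).
  (1,2):dx=+8,dy=+8->C; (1,3):dx=+1,dy=+3->C; (1,4):dx=+2,dy=+1->C; (1,5):dx=+4,dy=+5->C
  (2,3):dx=-7,dy=-5->C; (2,4):dx=-6,dy=-7->C; (2,5):dx=-4,dy=-3->C; (3,4):dx=+1,dy=-2->D
  (3,5):dx=+3,dy=+2->C; (4,5):dx=+2,dy=+4->C
Step 2: C = 9, D = 1, total pairs = 10.
Step 3: tau = (C - D)/(n(n-1)/2) = (9 - 1)/10 = 0.800000.
Step 4: Exact two-sided p-value (enumerate n! = 120 permutations of y under H0): p = 0.083333.
Step 5: alpha = 0.05. fail to reject H0.

tau_b = 0.8000 (C=9, D=1), p = 0.083333, fail to reject H0.


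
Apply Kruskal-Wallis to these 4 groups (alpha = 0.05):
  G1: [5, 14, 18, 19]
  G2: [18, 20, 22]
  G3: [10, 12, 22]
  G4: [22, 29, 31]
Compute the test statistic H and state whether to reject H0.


Step 1: Combine all N = 13 observations and assign midranks.
sorted (value, group, rank): (5,G1,1), (10,G3,2), (12,G3,3), (14,G1,4), (18,G1,5.5), (18,G2,5.5), (19,G1,7), (20,G2,8), (22,G2,10), (22,G3,10), (22,G4,10), (29,G4,12), (31,G4,13)
Step 2: Sum ranks within each group.
R_1 = 17.5 (n_1 = 4)
R_2 = 23.5 (n_2 = 3)
R_3 = 15 (n_3 = 3)
R_4 = 35 (n_4 = 3)
Step 3: H = 12/(N(N+1)) * sum(R_i^2/n_i) - 3(N+1)
     = 12/(13*14) * (17.5^2/4 + 23.5^2/3 + 15^2/3 + 35^2/3) - 3*14
     = 0.065934 * 743.979 - 42
     = 7.053571.
Step 4: Ties present; correction factor C = 1 - 30/(13^3 - 13) = 0.986264. Corrected H = 7.053571 / 0.986264 = 7.151811.
Step 5: Under H0, H ~ chi^2(3); p-value = 0.067213.
Step 6: alpha = 0.05. fail to reject H0.

H = 7.1518, df = 3, p = 0.067213, fail to reject H0.


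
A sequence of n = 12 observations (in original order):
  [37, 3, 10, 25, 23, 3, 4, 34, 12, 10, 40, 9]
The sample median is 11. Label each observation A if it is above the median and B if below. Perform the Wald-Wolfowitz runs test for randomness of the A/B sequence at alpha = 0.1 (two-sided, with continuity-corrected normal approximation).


Step 1: Compute median = 11; label A = above, B = below.
Labels in order: ABBAABBAABAB  (n_A = 6, n_B = 6)
Step 2: Count runs R = 8.
Step 3: Under H0 (random ordering), E[R] = 2*n_A*n_B/(n_A+n_B) + 1 = 2*6*6/12 + 1 = 7.0000.
        Var[R] = 2*n_A*n_B*(2*n_A*n_B - n_A - n_B) / ((n_A+n_B)^2 * (n_A+n_B-1)) = 4320/1584 = 2.7273.
        SD[R] = 1.6514.
Step 4: Continuity-corrected z = (R - 0.5 - E[R]) / SD[R] = (8 - 0.5 - 7.0000) / 1.6514 = 0.3028.
Step 5: Two-sided p-value via normal approximation = 2*(1 - Phi(|z|)) = 0.762069.
Step 6: alpha = 0.1. fail to reject H0.

R = 8, z = 0.3028, p = 0.762069, fail to reject H0.


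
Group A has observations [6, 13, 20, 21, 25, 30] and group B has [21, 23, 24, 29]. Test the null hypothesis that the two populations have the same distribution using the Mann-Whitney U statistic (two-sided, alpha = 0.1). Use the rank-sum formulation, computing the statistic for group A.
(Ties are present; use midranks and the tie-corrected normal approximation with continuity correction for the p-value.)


Step 1: Combine and sort all 10 observations; assign midranks.
sorted (value, group): (6,X), (13,X), (20,X), (21,X), (21,Y), (23,Y), (24,Y), (25,X), (29,Y), (30,X)
ranks: 6->1, 13->2, 20->3, 21->4.5, 21->4.5, 23->6, 24->7, 25->8, 29->9, 30->10
Step 2: Rank sum for X: R1 = 1 + 2 + 3 + 4.5 + 8 + 10 = 28.5.
Step 3: U_X = R1 - n1(n1+1)/2 = 28.5 - 6*7/2 = 28.5 - 21 = 7.5.
       U_Y = n1*n2 - U_X = 24 - 7.5 = 16.5.
Step 4: Ties are present, so use the tie-corrected normal approximation (with continuity correction) for the p-value.
Step 5: p-value = 0.392330; compare to alpha = 0.1. fail to reject H0.

U_X = 7.5, p = 0.392330, fail to reject H0 at alpha = 0.1.


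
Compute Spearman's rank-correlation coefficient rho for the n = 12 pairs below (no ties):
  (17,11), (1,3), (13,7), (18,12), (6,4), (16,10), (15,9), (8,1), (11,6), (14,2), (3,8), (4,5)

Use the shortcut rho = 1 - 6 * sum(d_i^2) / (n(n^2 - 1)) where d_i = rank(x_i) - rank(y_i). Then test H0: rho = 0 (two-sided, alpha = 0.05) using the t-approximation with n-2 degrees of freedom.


Step 1: Rank x and y separately (midranks; no ties here).
rank(x): 17->11, 1->1, 13->7, 18->12, 6->4, 16->10, 15->9, 8->5, 11->6, 14->8, 3->2, 4->3
rank(y): 11->11, 3->3, 7->7, 12->12, 4->4, 10->10, 9->9, 1->1, 6->6, 2->2, 8->8, 5->5
Step 2: d_i = R_x(i) - R_y(i); compute d_i^2.
  (11-11)^2=0, (1-3)^2=4, (7-7)^2=0, (12-12)^2=0, (4-4)^2=0, (10-10)^2=0, (9-9)^2=0, (5-1)^2=16, (6-6)^2=0, (8-2)^2=36, (2-8)^2=36, (3-5)^2=4
sum(d^2) = 96.
Step 3: rho = 1 - 6*96 / (12*(12^2 - 1)) = 1 - 576/1716 = 0.664336.
Step 4: Under H0, t = rho * sqrt((n-2)/(1-rho^2)) = 2.8107 ~ t(10).
Step 5: Two-sided p-value from the t-distribution with 10 df = 0.018453.
Step 6: alpha = 0.05. reject H0.

rho = 0.6643, p = 0.018453, reject H0 at alpha = 0.05.


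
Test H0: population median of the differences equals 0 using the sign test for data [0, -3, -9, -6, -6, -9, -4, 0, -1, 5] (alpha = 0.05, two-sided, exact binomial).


Step 1: Discard zero differences. Original n = 10; n_eff = number of nonzero differences = 8.
Nonzero differences (with sign): -3, -9, -6, -6, -9, -4, -1, +5
Step 2: Count signs: positive = 1, negative = 7.
Step 3: Under H0: P(positive) = 0.5, so the number of positives S ~ Bin(8, 0.5).
Step 4: Two-sided exact p-value = sum of Bin(8,0.5) probabilities at or below the observed probability = 0.070312.
Step 5: alpha = 0.05. fail to reject H0.

n_eff = 8, pos = 1, neg = 7, p = 0.070312, fail to reject H0.


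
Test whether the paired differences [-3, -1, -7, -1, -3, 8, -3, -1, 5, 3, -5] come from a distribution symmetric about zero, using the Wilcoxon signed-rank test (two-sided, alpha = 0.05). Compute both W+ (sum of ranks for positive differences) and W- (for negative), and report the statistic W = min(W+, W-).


Step 1: Drop any zero differences (none here) and take |d_i|.
|d| = [3, 1, 7, 1, 3, 8, 3, 1, 5, 3, 5]
Step 2: Midrank |d_i| (ties get averaged ranks).
ranks: |3|->5.5, |1|->2, |7|->10, |1|->2, |3|->5.5, |8|->11, |3|->5.5, |1|->2, |5|->8.5, |3|->5.5, |5|->8.5
Step 3: Attach original signs; sum ranks with positive sign and with negative sign.
W+ = 11 + 8.5 + 5.5 = 25
W- = 5.5 + 2 + 10 + 2 + 5.5 + 5.5 + 2 + 8.5 = 41
(Check: W+ + W- = 66 should equal n(n+1)/2 = 66.)
Step 4: Test statistic W = min(W+, W-) = 25.
Step 5: Ties in |d|, so use the tie-corrected normal approximation.
        E[W] = n(n+1)/4 = 11*12/4 = 33.
        Tie groups: |d|=1 (t=3), |d|=3 (t=4), |d|=5 (t=2); sum(t^3 - t) = 90.
        Var[W] = n(n+1)(2n+1)/24 - sum(t^3-t)/48 = 3036/24 - 90/48 = 124.625.
        z = (W - E[W]) / sqrt(Var[W]) = (25 - 33) / 11.1636 = -0.7166.
        Two-sided p = 2*Phi(z) = 0.473610.
Step 6: alpha = 0.05. fail to reject H0.

W+ = 25, W- = 41, W = min = 25, p = 0.473610, fail to reject H0.


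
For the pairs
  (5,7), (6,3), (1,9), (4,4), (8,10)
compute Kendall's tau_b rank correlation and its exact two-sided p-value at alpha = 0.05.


Step 1: Enumerate the 10 unordered pairs (i,j) with i<j and classify each by sign(x_j-x_i) * sign(y_j-y_i).
  (1,2):dx=+1,dy=-4->D; (1,3):dx=-4,dy=+2->D; (1,4):dx=-1,dy=-3->C; (1,5):dx=+3,dy=+3->C
  (2,3):dx=-5,dy=+6->D; (2,4):dx=-2,dy=+1->D; (2,5):dx=+2,dy=+7->C; (3,4):dx=+3,dy=-5->D
  (3,5):dx=+7,dy=+1->C; (4,5):dx=+4,dy=+6->C
Step 2: C = 5, D = 5, total pairs = 10.
Step 3: tau = (C - D)/(n(n-1)/2) = (5 - 5)/10 = 0.000000.
Step 4: Exact two-sided p-value (enumerate n! = 120 permutations of y under H0): p = 1.000000.
Step 5: alpha = 0.05. fail to reject H0.

tau_b = 0.0000 (C=5, D=5), p = 1.000000, fail to reject H0.


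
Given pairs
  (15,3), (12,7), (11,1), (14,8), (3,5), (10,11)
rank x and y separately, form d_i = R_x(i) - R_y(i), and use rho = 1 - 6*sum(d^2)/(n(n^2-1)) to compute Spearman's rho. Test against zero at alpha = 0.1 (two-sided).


Step 1: Rank x and y separately (midranks; no ties here).
rank(x): 15->6, 12->4, 11->3, 14->5, 3->1, 10->2
rank(y): 3->2, 7->4, 1->1, 8->5, 5->3, 11->6
Step 2: d_i = R_x(i) - R_y(i); compute d_i^2.
  (6-2)^2=16, (4-4)^2=0, (3-1)^2=4, (5-5)^2=0, (1-3)^2=4, (2-6)^2=16
sum(d^2) = 40.
Step 3: rho = 1 - 6*40 / (6*(6^2 - 1)) = 1 - 240/210 = -0.142857.
Step 4: Under H0, t = rho * sqrt((n-2)/(1-rho^2)) = -0.2887 ~ t(4).
Step 5: Two-sided p-value from the t-distribution with 4 df = 0.787172.
Step 6: alpha = 0.1. fail to reject H0.

rho = -0.1429, p = 0.787172, fail to reject H0 at alpha = 0.1.


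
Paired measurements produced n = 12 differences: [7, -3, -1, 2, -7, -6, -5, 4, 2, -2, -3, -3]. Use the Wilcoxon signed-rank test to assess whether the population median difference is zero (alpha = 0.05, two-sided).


Step 1: Drop any zero differences (none here) and take |d_i|.
|d| = [7, 3, 1, 2, 7, 6, 5, 4, 2, 2, 3, 3]
Step 2: Midrank |d_i| (ties get averaged ranks).
ranks: |7|->11.5, |3|->6, |1|->1, |2|->3, |7|->11.5, |6|->10, |5|->9, |4|->8, |2|->3, |2|->3, |3|->6, |3|->6
Step 3: Attach original signs; sum ranks with positive sign and with negative sign.
W+ = 11.5 + 3 + 8 + 3 = 25.5
W- = 6 + 1 + 11.5 + 10 + 9 + 3 + 6 + 6 = 52.5
(Check: W+ + W- = 78 should equal n(n+1)/2 = 78.)
Step 4: Test statistic W = min(W+, W-) = 25.5.
Step 5: Ties in |d|, so use the tie-corrected normal approximation.
        E[W] = n(n+1)/4 = 12*13/4 = 39.
        Tie groups: |d|=2 (t=3), |d|=3 (t=3), |d|=7 (t=2); sum(t^3 - t) = 54.
        Var[W] = n(n+1)(2n+1)/24 - sum(t^3-t)/48 = 3900/24 - 54/48 = 161.375.
        z = (W - E[W]) / sqrt(Var[W]) = (25.5 - 39) / 12.7033 = -1.0627.
        Two-sided p = 2*Phi(z) = 0.287913.
Step 6: alpha = 0.05. fail to reject H0.

W+ = 25.5, W- = 52.5, W = min = 25.5, p = 0.287913, fail to reject H0.


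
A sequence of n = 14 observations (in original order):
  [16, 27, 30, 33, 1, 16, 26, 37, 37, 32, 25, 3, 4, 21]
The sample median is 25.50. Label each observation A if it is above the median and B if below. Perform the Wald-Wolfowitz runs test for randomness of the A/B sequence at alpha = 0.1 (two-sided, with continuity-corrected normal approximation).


Step 1: Compute median = 25.50; label A = above, B = below.
Labels in order: BAAABBAAAABBBB  (n_A = 7, n_B = 7)
Step 2: Count runs R = 5.
Step 3: Under H0 (random ordering), E[R] = 2*n_A*n_B/(n_A+n_B) + 1 = 2*7*7/14 + 1 = 8.0000.
        Var[R] = 2*n_A*n_B*(2*n_A*n_B - n_A - n_B) / ((n_A+n_B)^2 * (n_A+n_B-1)) = 8232/2548 = 3.2308.
        SD[R] = 1.7974.
Step 4: Continuity-corrected z = (R + 0.5 - E[R]) / SD[R] = (5 + 0.5 - 8.0000) / 1.7974 = -1.3909.
Step 5: Two-sided p-value via normal approximation = 2*(1 - Phi(|z|)) = 0.164264.
Step 6: alpha = 0.1. fail to reject H0.

R = 5, z = -1.3909, p = 0.164264, fail to reject H0.


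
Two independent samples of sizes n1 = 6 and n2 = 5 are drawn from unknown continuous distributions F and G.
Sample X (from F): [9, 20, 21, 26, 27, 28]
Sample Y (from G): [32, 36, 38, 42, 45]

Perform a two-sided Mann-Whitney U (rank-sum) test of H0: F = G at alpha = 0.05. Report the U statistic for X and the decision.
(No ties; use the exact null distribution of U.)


Step 1: Combine and sort all 11 observations; assign midranks.
sorted (value, group): (9,X), (20,X), (21,X), (26,X), (27,X), (28,X), (32,Y), (36,Y), (38,Y), (42,Y), (45,Y)
ranks: 9->1, 20->2, 21->3, 26->4, 27->5, 28->6, 32->7, 36->8, 38->9, 42->10, 45->11
Step 2: Rank sum for X: R1 = 1 + 2 + 3 + 4 + 5 + 6 = 21.
Step 3: U_X = R1 - n1(n1+1)/2 = 21 - 6*7/2 = 21 - 21 = 0.
       U_Y = n1*n2 - U_X = 30 - 0 = 30.
Step 4: No ties, so the exact null distribution of U (based on enumerating the C(11,6) = 462 equally likely rank assignments) gives the two-sided p-value.
Step 5: p-value = 0.004329; compare to alpha = 0.05. reject H0.

U_X = 0, p = 0.004329, reject H0 at alpha = 0.05.


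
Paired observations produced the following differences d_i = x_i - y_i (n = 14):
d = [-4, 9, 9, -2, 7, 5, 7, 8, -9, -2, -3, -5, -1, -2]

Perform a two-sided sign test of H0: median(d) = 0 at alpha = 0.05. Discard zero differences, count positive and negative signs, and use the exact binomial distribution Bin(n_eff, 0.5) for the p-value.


Step 1: Discard zero differences. Original n = 14; n_eff = number of nonzero differences = 14.
Nonzero differences (with sign): -4, +9, +9, -2, +7, +5, +7, +8, -9, -2, -3, -5, -1, -2
Step 2: Count signs: positive = 6, negative = 8.
Step 3: Under H0: P(positive) = 0.5, so the number of positives S ~ Bin(14, 0.5).
Step 4: Two-sided exact p-value = sum of Bin(14,0.5) probabilities at or below the observed probability = 0.790527.
Step 5: alpha = 0.05. fail to reject H0.

n_eff = 14, pos = 6, neg = 8, p = 0.790527, fail to reject H0.


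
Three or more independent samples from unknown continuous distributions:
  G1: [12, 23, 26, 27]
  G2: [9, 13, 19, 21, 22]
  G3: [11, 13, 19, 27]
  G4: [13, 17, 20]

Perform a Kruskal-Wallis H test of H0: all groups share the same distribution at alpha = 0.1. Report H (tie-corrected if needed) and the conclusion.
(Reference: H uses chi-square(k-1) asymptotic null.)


Step 1: Combine all N = 16 observations and assign midranks.
sorted (value, group, rank): (9,G2,1), (11,G3,2), (12,G1,3), (13,G2,5), (13,G3,5), (13,G4,5), (17,G4,7), (19,G2,8.5), (19,G3,8.5), (20,G4,10), (21,G2,11), (22,G2,12), (23,G1,13), (26,G1,14), (27,G1,15.5), (27,G3,15.5)
Step 2: Sum ranks within each group.
R_1 = 45.5 (n_1 = 4)
R_2 = 37.5 (n_2 = 5)
R_3 = 31 (n_3 = 4)
R_4 = 22 (n_4 = 3)
Step 3: H = 12/(N(N+1)) * sum(R_i^2/n_i) - 3(N+1)
     = 12/(16*17) * (45.5^2/4 + 37.5^2/5 + 31^2/4 + 22^2/3) - 3*17
     = 0.044118 * 1200.4 - 51
     = 1.958640.
Step 4: Ties present; correction factor C = 1 - 36/(16^3 - 16) = 0.991176. Corrected H = 1.958640 / 0.991176 = 1.976076.
Step 5: Under H0, H ~ chi^2(3); p-value = 0.577387.
Step 6: alpha = 0.1. fail to reject H0.

H = 1.9761, df = 3, p = 0.577387, fail to reject H0.


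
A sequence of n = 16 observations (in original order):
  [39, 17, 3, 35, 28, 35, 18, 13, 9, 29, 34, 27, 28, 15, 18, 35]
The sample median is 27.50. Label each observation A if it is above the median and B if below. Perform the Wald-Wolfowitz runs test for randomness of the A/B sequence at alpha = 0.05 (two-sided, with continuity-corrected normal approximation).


Step 1: Compute median = 27.50; label A = above, B = below.
Labels in order: ABBAAABBBAABABBA  (n_A = 8, n_B = 8)
Step 2: Count runs R = 9.
Step 3: Under H0 (random ordering), E[R] = 2*n_A*n_B/(n_A+n_B) + 1 = 2*8*8/16 + 1 = 9.0000.
        Var[R] = 2*n_A*n_B*(2*n_A*n_B - n_A - n_B) / ((n_A+n_B)^2 * (n_A+n_B-1)) = 14336/3840 = 3.7333.
        SD[R] = 1.9322.
Step 4: R = E[R], so z = 0 with no continuity correction.
Step 5: Two-sided p-value via normal approximation = 2*(1 - Phi(|z|)) = 1.000000.
Step 6: alpha = 0.05. fail to reject H0.

R = 9, z = 0.0000, p = 1.000000, fail to reject H0.


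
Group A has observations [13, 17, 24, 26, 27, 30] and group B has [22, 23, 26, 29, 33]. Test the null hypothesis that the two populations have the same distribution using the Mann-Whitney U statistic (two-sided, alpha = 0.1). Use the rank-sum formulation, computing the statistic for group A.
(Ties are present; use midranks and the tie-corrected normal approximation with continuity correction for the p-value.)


Step 1: Combine and sort all 11 observations; assign midranks.
sorted (value, group): (13,X), (17,X), (22,Y), (23,Y), (24,X), (26,X), (26,Y), (27,X), (29,Y), (30,X), (33,Y)
ranks: 13->1, 17->2, 22->3, 23->4, 24->5, 26->6.5, 26->6.5, 27->8, 29->9, 30->10, 33->11
Step 2: Rank sum for X: R1 = 1 + 2 + 5 + 6.5 + 8 + 10 = 32.5.
Step 3: U_X = R1 - n1(n1+1)/2 = 32.5 - 6*7/2 = 32.5 - 21 = 11.5.
       U_Y = n1*n2 - U_X = 30 - 11.5 = 18.5.
Step 4: Ties are present, so use the tie-corrected normal approximation (with continuity correction) for the p-value.
Step 5: p-value = 0.583025; compare to alpha = 0.1. fail to reject H0.

U_X = 11.5, p = 0.583025, fail to reject H0 at alpha = 0.1.


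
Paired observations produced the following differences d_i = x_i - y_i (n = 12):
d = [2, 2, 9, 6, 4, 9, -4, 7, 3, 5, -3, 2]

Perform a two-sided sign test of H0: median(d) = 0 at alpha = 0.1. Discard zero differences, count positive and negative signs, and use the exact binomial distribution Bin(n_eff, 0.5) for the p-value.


Step 1: Discard zero differences. Original n = 12; n_eff = number of nonzero differences = 12.
Nonzero differences (with sign): +2, +2, +9, +6, +4, +9, -4, +7, +3, +5, -3, +2
Step 2: Count signs: positive = 10, negative = 2.
Step 3: Under H0: P(positive) = 0.5, so the number of positives S ~ Bin(12, 0.5).
Step 4: Two-sided exact p-value = sum of Bin(12,0.5) probabilities at or below the observed probability = 0.038574.
Step 5: alpha = 0.1. reject H0.

n_eff = 12, pos = 10, neg = 2, p = 0.038574, reject H0.


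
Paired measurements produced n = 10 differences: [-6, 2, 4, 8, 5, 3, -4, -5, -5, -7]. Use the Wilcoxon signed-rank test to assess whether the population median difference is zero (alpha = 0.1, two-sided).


Step 1: Drop any zero differences (none here) and take |d_i|.
|d| = [6, 2, 4, 8, 5, 3, 4, 5, 5, 7]
Step 2: Midrank |d_i| (ties get averaged ranks).
ranks: |6|->8, |2|->1, |4|->3.5, |8|->10, |5|->6, |3|->2, |4|->3.5, |5|->6, |5|->6, |7|->9
Step 3: Attach original signs; sum ranks with positive sign and with negative sign.
W+ = 1 + 3.5 + 10 + 6 + 2 = 22.5
W- = 8 + 3.5 + 6 + 6 + 9 = 32.5
(Check: W+ + W- = 55 should equal n(n+1)/2 = 55.)
Step 4: Test statistic W = min(W+, W-) = 22.5.
Step 5: Ties in |d|, so use the tie-corrected normal approximation.
        E[W] = n(n+1)/4 = 10*11/4 = 27.5.
        Tie groups: |d|=4 (t=2), |d|=5 (t=3); sum(t^3 - t) = 30.
        Var[W] = n(n+1)(2n+1)/24 - sum(t^3-t)/48 = 2310/24 - 30/48 = 95.625.
        z = (W - E[W]) / sqrt(Var[W]) = (22.5 - 27.5) / 9.7788 = -0.5113.
        Two-sided p = 2*Phi(z) = 0.609134.
Step 6: alpha = 0.1. fail to reject H0.

W+ = 22.5, W- = 32.5, W = min = 22.5, p = 0.609134, fail to reject H0.


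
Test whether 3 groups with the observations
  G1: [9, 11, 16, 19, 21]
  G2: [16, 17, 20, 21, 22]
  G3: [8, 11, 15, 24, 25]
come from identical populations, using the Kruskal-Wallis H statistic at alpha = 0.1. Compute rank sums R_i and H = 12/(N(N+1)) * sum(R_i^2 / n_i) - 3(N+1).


Step 1: Combine all N = 15 observations and assign midranks.
sorted (value, group, rank): (8,G3,1), (9,G1,2), (11,G1,3.5), (11,G3,3.5), (15,G3,5), (16,G1,6.5), (16,G2,6.5), (17,G2,8), (19,G1,9), (20,G2,10), (21,G1,11.5), (21,G2,11.5), (22,G2,13), (24,G3,14), (25,G3,15)
Step 2: Sum ranks within each group.
R_1 = 32.5 (n_1 = 5)
R_2 = 49 (n_2 = 5)
R_3 = 38.5 (n_3 = 5)
Step 3: H = 12/(N(N+1)) * sum(R_i^2/n_i) - 3(N+1)
     = 12/(15*16) * (32.5^2/5 + 49^2/5 + 38.5^2/5) - 3*16
     = 0.050000 * 987.9 - 48
     = 1.395000.
Step 4: Ties present; correction factor C = 1 - 18/(15^3 - 15) = 0.994643. Corrected H = 1.395000 / 0.994643 = 1.402513.
Step 5: Under H0, H ~ chi^2(2); p-value = 0.495962.
Step 6: alpha = 0.1. fail to reject H0.

H = 1.4025, df = 2, p = 0.495962, fail to reject H0.


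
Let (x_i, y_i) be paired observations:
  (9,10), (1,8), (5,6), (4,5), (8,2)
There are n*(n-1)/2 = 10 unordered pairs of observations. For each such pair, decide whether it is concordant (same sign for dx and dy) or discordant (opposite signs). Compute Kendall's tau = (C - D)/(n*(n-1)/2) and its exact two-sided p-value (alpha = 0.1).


Step 1: Enumerate the 10 unordered pairs (i,j) with i<j and classify each by sign(x_j-x_i) * sign(y_j-y_i).
  (1,2):dx=-8,dy=-2->C; (1,3):dx=-4,dy=-4->C; (1,4):dx=-5,dy=-5->C; (1,5):dx=-1,dy=-8->C
  (2,3):dx=+4,dy=-2->D; (2,4):dx=+3,dy=-3->D; (2,5):dx=+7,dy=-6->D; (3,4):dx=-1,dy=-1->C
  (3,5):dx=+3,dy=-4->D; (4,5):dx=+4,dy=-3->D
Step 2: C = 5, D = 5, total pairs = 10.
Step 3: tau = (C - D)/(n(n-1)/2) = (5 - 5)/10 = 0.000000.
Step 4: Exact two-sided p-value (enumerate n! = 120 permutations of y under H0): p = 1.000000.
Step 5: alpha = 0.1. fail to reject H0.

tau_b = 0.0000 (C=5, D=5), p = 1.000000, fail to reject H0.


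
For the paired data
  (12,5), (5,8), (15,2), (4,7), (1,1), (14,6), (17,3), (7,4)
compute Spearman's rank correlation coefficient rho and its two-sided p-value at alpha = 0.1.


Step 1: Rank x and y separately (midranks; no ties here).
rank(x): 12->5, 5->3, 15->7, 4->2, 1->1, 14->6, 17->8, 7->4
rank(y): 5->5, 8->8, 2->2, 7->7, 1->1, 6->6, 3->3, 4->4
Step 2: d_i = R_x(i) - R_y(i); compute d_i^2.
  (5-5)^2=0, (3-8)^2=25, (7-2)^2=25, (2-7)^2=25, (1-1)^2=0, (6-6)^2=0, (8-3)^2=25, (4-4)^2=0
sum(d^2) = 100.
Step 3: rho = 1 - 6*100 / (8*(8^2 - 1)) = 1 - 600/504 = -0.190476.
Step 4: Under H0, t = rho * sqrt((n-2)/(1-rho^2)) = -0.4753 ~ t(6).
Step 5: Two-sided p-value from the t-distribution with 6 df = 0.651401.
Step 6: alpha = 0.1. fail to reject H0.

rho = -0.1905, p = 0.651401, fail to reject H0 at alpha = 0.1.


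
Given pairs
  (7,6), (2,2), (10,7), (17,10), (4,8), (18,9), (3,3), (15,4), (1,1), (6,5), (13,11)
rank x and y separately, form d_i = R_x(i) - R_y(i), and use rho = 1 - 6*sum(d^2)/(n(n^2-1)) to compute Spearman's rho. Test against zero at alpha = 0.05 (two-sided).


Step 1: Rank x and y separately (midranks; no ties here).
rank(x): 7->6, 2->2, 10->7, 17->10, 4->4, 18->11, 3->3, 15->9, 1->1, 6->5, 13->8
rank(y): 6->6, 2->2, 7->7, 10->10, 8->8, 9->9, 3->3, 4->4, 1->1, 5->5, 11->11
Step 2: d_i = R_x(i) - R_y(i); compute d_i^2.
  (6-6)^2=0, (2-2)^2=0, (7-7)^2=0, (10-10)^2=0, (4-8)^2=16, (11-9)^2=4, (3-3)^2=0, (9-4)^2=25, (1-1)^2=0, (5-5)^2=0, (8-11)^2=9
sum(d^2) = 54.
Step 3: rho = 1 - 6*54 / (11*(11^2 - 1)) = 1 - 324/1320 = 0.754545.
Step 4: Under H0, t = rho * sqrt((n-2)/(1-rho^2)) = 3.4494 ~ t(9).
Step 5: Two-sided p-value from the t-distribution with 9 df = 0.007282.
Step 6: alpha = 0.05. reject H0.

rho = 0.7545, p = 0.007282, reject H0 at alpha = 0.05.


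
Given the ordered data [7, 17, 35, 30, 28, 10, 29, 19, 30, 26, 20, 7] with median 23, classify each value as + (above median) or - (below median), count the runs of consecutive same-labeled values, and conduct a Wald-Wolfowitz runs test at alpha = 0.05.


Step 1: Compute median = 23; label A = above, B = below.
Labels in order: BBAAABABAABB  (n_A = 6, n_B = 6)
Step 2: Count runs R = 7.
Step 3: Under H0 (random ordering), E[R] = 2*n_A*n_B/(n_A+n_B) + 1 = 2*6*6/12 + 1 = 7.0000.
        Var[R] = 2*n_A*n_B*(2*n_A*n_B - n_A - n_B) / ((n_A+n_B)^2 * (n_A+n_B-1)) = 4320/1584 = 2.7273.
        SD[R] = 1.6514.
Step 4: R = E[R], so z = 0 with no continuity correction.
Step 5: Two-sided p-value via normal approximation = 2*(1 - Phi(|z|)) = 1.000000.
Step 6: alpha = 0.05. fail to reject H0.

R = 7, z = 0.0000, p = 1.000000, fail to reject H0.


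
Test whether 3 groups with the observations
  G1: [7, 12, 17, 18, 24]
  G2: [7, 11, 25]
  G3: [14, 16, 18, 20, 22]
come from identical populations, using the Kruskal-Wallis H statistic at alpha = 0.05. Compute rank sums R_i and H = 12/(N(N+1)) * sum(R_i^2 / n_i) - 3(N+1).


Step 1: Combine all N = 13 observations and assign midranks.
sorted (value, group, rank): (7,G1,1.5), (7,G2,1.5), (11,G2,3), (12,G1,4), (14,G3,5), (16,G3,6), (17,G1,7), (18,G1,8.5), (18,G3,8.5), (20,G3,10), (22,G3,11), (24,G1,12), (25,G2,13)
Step 2: Sum ranks within each group.
R_1 = 33 (n_1 = 5)
R_2 = 17.5 (n_2 = 3)
R_3 = 40.5 (n_3 = 5)
Step 3: H = 12/(N(N+1)) * sum(R_i^2/n_i) - 3(N+1)
     = 12/(13*14) * (33^2/5 + 17.5^2/3 + 40.5^2/5) - 3*14
     = 0.065934 * 647.933 - 42
     = 0.720879.
Step 4: Ties present; correction factor C = 1 - 12/(13^3 - 13) = 0.994505. Corrected H = 0.720879 / 0.994505 = 0.724862.
Step 5: Under H0, H ~ chi^2(2); p-value = 0.695982.
Step 6: alpha = 0.05. fail to reject H0.

H = 0.7249, df = 2, p = 0.695982, fail to reject H0.


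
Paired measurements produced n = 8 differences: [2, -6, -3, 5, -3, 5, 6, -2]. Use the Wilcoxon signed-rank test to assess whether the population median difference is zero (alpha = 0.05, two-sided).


Step 1: Drop any zero differences (none here) and take |d_i|.
|d| = [2, 6, 3, 5, 3, 5, 6, 2]
Step 2: Midrank |d_i| (ties get averaged ranks).
ranks: |2|->1.5, |6|->7.5, |3|->3.5, |5|->5.5, |3|->3.5, |5|->5.5, |6|->7.5, |2|->1.5
Step 3: Attach original signs; sum ranks with positive sign and with negative sign.
W+ = 1.5 + 5.5 + 5.5 + 7.5 = 20
W- = 7.5 + 3.5 + 3.5 + 1.5 = 16
(Check: W+ + W- = 36 should equal n(n+1)/2 = 36.)
Step 4: Test statistic W = min(W+, W-) = 16.
Step 5: Ties in |d|, so use the tie-corrected normal approximation.
        E[W] = n(n+1)/4 = 8*9/4 = 18.
        Tie groups: |d|=2 (t=2), |d|=3 (t=2), |d|=5 (t=2), |d|=6 (t=2); sum(t^3 - t) = 24.
        Var[W] = n(n+1)(2n+1)/24 - sum(t^3-t)/48 = 1224/24 - 24/48 = 50.5.
        z = (W - E[W]) / sqrt(Var[W]) = (16 - 18) / 7.1063 = -0.2814.
        Two-sided p = 2*Phi(z) = 0.778374.
Step 6: alpha = 0.05. fail to reject H0.

W+ = 20, W- = 16, W = min = 16, p = 0.778374, fail to reject H0.


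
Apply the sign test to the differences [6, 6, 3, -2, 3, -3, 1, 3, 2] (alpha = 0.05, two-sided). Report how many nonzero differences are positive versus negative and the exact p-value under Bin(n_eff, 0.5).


Step 1: Discard zero differences. Original n = 9; n_eff = number of nonzero differences = 9.
Nonzero differences (with sign): +6, +6, +3, -2, +3, -3, +1, +3, +2
Step 2: Count signs: positive = 7, negative = 2.
Step 3: Under H0: P(positive) = 0.5, so the number of positives S ~ Bin(9, 0.5).
Step 4: Two-sided exact p-value = sum of Bin(9,0.5) probabilities at or below the observed probability = 0.179688.
Step 5: alpha = 0.05. fail to reject H0.

n_eff = 9, pos = 7, neg = 2, p = 0.179688, fail to reject H0.


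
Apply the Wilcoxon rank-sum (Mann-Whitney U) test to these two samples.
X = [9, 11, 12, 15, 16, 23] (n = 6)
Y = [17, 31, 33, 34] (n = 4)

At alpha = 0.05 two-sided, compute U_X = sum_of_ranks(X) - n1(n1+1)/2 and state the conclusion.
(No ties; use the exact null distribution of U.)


Step 1: Combine and sort all 10 observations; assign midranks.
sorted (value, group): (9,X), (11,X), (12,X), (15,X), (16,X), (17,Y), (23,X), (31,Y), (33,Y), (34,Y)
ranks: 9->1, 11->2, 12->3, 15->4, 16->5, 17->6, 23->7, 31->8, 33->9, 34->10
Step 2: Rank sum for X: R1 = 1 + 2 + 3 + 4 + 5 + 7 = 22.
Step 3: U_X = R1 - n1(n1+1)/2 = 22 - 6*7/2 = 22 - 21 = 1.
       U_Y = n1*n2 - U_X = 24 - 1 = 23.
Step 4: No ties, so the exact null distribution of U (based on enumerating the C(10,6) = 210 equally likely rank assignments) gives the two-sided p-value.
Step 5: p-value = 0.019048; compare to alpha = 0.05. reject H0.

U_X = 1, p = 0.019048, reject H0 at alpha = 0.05.


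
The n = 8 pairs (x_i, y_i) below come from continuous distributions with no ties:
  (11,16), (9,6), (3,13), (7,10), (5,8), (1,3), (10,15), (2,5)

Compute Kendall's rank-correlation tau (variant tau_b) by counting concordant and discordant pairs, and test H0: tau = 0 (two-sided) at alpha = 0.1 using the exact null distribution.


Step 1: Enumerate the 28 unordered pairs (i,j) with i<j and classify each by sign(x_j-x_i) * sign(y_j-y_i).
  (1,2):dx=-2,dy=-10->C; (1,3):dx=-8,dy=-3->C; (1,4):dx=-4,dy=-6->C; (1,5):dx=-6,dy=-8->C
  (1,6):dx=-10,dy=-13->C; (1,7):dx=-1,dy=-1->C; (1,8):dx=-9,dy=-11->C; (2,3):dx=-6,dy=+7->D
  (2,4):dx=-2,dy=+4->D; (2,5):dx=-4,dy=+2->D; (2,6):dx=-8,dy=-3->C; (2,7):dx=+1,dy=+9->C
  (2,8):dx=-7,dy=-1->C; (3,4):dx=+4,dy=-3->D; (3,5):dx=+2,dy=-5->D; (3,6):dx=-2,dy=-10->C
  (3,7):dx=+7,dy=+2->C; (3,8):dx=-1,dy=-8->C; (4,5):dx=-2,dy=-2->C; (4,6):dx=-6,dy=-7->C
  (4,7):dx=+3,dy=+5->C; (4,8):dx=-5,dy=-5->C; (5,6):dx=-4,dy=-5->C; (5,7):dx=+5,dy=+7->C
  (5,8):dx=-3,dy=-3->C; (6,7):dx=+9,dy=+12->C; (6,8):dx=+1,dy=+2->C; (7,8):dx=-8,dy=-10->C
Step 2: C = 23, D = 5, total pairs = 28.
Step 3: tau = (C - D)/(n(n-1)/2) = (23 - 5)/28 = 0.642857.
Step 4: Exact two-sided p-value (enumerate n! = 40320 permutations of y under H0): p = 0.031151.
Step 5: alpha = 0.1. reject H0.

tau_b = 0.6429 (C=23, D=5), p = 0.031151, reject H0.


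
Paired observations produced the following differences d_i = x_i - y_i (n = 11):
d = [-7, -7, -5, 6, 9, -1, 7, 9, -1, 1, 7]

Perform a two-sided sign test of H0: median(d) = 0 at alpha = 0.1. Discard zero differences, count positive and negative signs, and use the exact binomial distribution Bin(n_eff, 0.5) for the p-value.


Step 1: Discard zero differences. Original n = 11; n_eff = number of nonzero differences = 11.
Nonzero differences (with sign): -7, -7, -5, +6, +9, -1, +7, +9, -1, +1, +7
Step 2: Count signs: positive = 6, negative = 5.
Step 3: Under H0: P(positive) = 0.5, so the number of positives S ~ Bin(11, 0.5).
Step 4: Two-sided exact p-value = sum of Bin(11,0.5) probabilities at or below the observed probability = 1.000000.
Step 5: alpha = 0.1. fail to reject H0.

n_eff = 11, pos = 6, neg = 5, p = 1.000000, fail to reject H0.
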